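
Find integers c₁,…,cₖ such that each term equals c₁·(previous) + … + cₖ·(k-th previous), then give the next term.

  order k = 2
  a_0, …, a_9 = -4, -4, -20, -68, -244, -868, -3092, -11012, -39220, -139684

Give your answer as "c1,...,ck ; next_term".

  a_2 = 3·-4 + 2·-4 = -20
  a_3 = 3·-20 + 2·-4 = -68
  a_4 = 3·-68 + 2·-20 = -244
  a_5 = 3·-244 + 2·-68 = -868
  a_6 = 3·-868 + 2·-244 = -3092
  a_7 = 3·-3092 + 2·-868 = -11012
  a_8 = 3·-11012 + 2·-3092 = -39220
  a_9 = 3·-39220 + 2·-11012 = -139684
  a_10 = 3·-139684 + 2·-39220 = -497492

3,2 ; -497492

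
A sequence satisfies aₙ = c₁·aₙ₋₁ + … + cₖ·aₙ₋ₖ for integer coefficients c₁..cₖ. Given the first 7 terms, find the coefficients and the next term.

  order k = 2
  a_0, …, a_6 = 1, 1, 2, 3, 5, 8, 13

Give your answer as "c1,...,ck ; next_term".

  a_2 = 1·1 + 1·1 = 2
  a_3 = 1·2 + 1·1 = 3
  a_4 = 1·3 + 1·2 = 5
  a_5 = 1·5 + 1·3 = 8
  a_6 = 1·8 + 1·5 = 13
  a_7 = 1·13 + 1·8 = 21

1,1 ; 21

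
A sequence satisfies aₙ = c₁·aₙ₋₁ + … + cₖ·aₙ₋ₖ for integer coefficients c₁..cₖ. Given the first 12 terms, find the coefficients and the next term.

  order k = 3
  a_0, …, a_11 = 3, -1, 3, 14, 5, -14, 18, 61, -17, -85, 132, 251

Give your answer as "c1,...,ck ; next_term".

1,-2,3 ; -268

  a_3 = 1·3 + -2·-1 + 3·3 = 14
  a_4 = 1·14 + -2·3 + 3·-1 = 5
  a_5 = 1·5 + -2·14 + 3·3 = -14
  a_6 = 1·-14 + -2·5 + 3·14 = 18
  a_7 = 1·18 + -2·-14 + 3·5 = 61
  a_8 = 1·61 + -2·18 + 3·-14 = -17
  a_9 = 1·-17 + -2·61 + 3·18 = -85
  a_10 = 1·-85 + -2·-17 + 3·61 = 132
  a_11 = 1·132 + -2·-85 + 3·-17 = 251
  a_12 = 1·251 + -2·132 + 3·-85 = -268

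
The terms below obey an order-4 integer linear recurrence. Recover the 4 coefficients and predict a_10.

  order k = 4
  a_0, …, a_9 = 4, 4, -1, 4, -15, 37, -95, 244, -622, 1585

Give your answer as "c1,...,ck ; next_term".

-3,-1,0,-1 ; -4038

  a_4 = -3·4 + -1·-1 + 0·4 + -1·4 = -15
  a_5 = -3·-15 + -1·4 + 0·-1 + -1·4 = 37
  a_6 = -3·37 + -1·-15 + 0·4 + -1·-1 = -95
  a_7 = -3·-95 + -1·37 + 0·-15 + -1·4 = 244
  a_8 = -3·244 + -1·-95 + 0·37 + -1·-15 = -622
  a_9 = -3·-622 + -1·244 + 0·-95 + -1·37 = 1585
  a_10 = -3·1585 + -1·-622 + 0·244 + -1·-95 = -4038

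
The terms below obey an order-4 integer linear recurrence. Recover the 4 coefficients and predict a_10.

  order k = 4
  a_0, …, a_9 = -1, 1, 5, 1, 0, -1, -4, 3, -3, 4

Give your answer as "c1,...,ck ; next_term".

-1,0,0,-1 ; 0

  a_4 = -1·1 + 0·5 + 0·1 + -1·-1 = 0
  a_5 = -1·0 + 0·1 + 0·5 + -1·1 = -1
  a_6 = -1·-1 + 0·0 + 0·1 + -1·5 = -4
  a_7 = -1·-4 + 0·-1 + 0·0 + -1·1 = 3
  a_8 = -1·3 + 0·-4 + 0·-1 + -1·0 = -3
  a_9 = -1·-3 + 0·3 + 0·-4 + -1·-1 = 4
  a_10 = -1·4 + 0·-3 + 0·3 + -1·-4 = 0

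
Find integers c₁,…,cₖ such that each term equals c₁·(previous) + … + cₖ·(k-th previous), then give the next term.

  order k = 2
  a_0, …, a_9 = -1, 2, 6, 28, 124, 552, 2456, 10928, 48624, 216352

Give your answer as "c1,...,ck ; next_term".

  a_2 = 4·2 + 2·-1 = 6
  a_3 = 4·6 + 2·2 = 28
  a_4 = 4·28 + 2·6 = 124
  a_5 = 4·124 + 2·28 = 552
  a_6 = 4·552 + 2·124 = 2456
  a_7 = 4·2456 + 2·552 = 10928
  a_8 = 4·10928 + 2·2456 = 48624
  a_9 = 4·48624 + 2·10928 = 216352
  a_10 = 4·216352 + 2·48624 = 962656

4,2 ; 962656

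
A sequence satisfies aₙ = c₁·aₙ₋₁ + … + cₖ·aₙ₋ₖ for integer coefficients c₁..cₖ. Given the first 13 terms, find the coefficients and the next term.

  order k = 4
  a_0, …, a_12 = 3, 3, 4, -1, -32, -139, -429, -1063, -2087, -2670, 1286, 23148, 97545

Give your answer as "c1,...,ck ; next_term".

4,-4,-3,-1 ; 296400

  a_4 = 4·-1 + -4·4 + -3·3 + -1·3 = -32
  a_5 = 4·-32 + -4·-1 + -3·4 + -1·3 = -139
  a_6 = 4·-139 + -4·-32 + -3·-1 + -1·4 = -429
  a_7 = 4·-429 + -4·-139 + -3·-32 + -1·-1 = -1063
  a_8 = 4·-1063 + -4·-429 + -3·-139 + -1·-32 = -2087
  a_9 = 4·-2087 + -4·-1063 + -3·-429 + -1·-139 = -2670
  a_10 = 4·-2670 + -4·-2087 + -3·-1063 + -1·-429 = 1286
  a_11 = 4·1286 + -4·-2670 + -3·-2087 + -1·-1063 = 23148
  a_12 = 4·23148 + -4·1286 + -3·-2670 + -1·-2087 = 97545
  a_13 = 4·97545 + -4·23148 + -3·1286 + -1·-2670 = 296400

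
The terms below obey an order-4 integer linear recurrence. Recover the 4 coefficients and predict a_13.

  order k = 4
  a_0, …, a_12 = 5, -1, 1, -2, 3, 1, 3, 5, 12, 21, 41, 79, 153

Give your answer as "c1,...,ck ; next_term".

1,1,1,1 ; 294

  a_4 = 1·-2 + 1·1 + 1·-1 + 1·5 = 3
  a_5 = 1·3 + 1·-2 + 1·1 + 1·-1 = 1
  a_6 = 1·1 + 1·3 + 1·-2 + 1·1 = 3
  a_7 = 1·3 + 1·1 + 1·3 + 1·-2 = 5
  a_8 = 1·5 + 1·3 + 1·1 + 1·3 = 12
  a_9 = 1·12 + 1·5 + 1·3 + 1·1 = 21
  a_10 = 1·21 + 1·12 + 1·5 + 1·3 = 41
  a_11 = 1·41 + 1·21 + 1·12 + 1·5 = 79
  a_12 = 1·79 + 1·41 + 1·21 + 1·12 = 153
  a_13 = 1·153 + 1·79 + 1·41 + 1·21 = 294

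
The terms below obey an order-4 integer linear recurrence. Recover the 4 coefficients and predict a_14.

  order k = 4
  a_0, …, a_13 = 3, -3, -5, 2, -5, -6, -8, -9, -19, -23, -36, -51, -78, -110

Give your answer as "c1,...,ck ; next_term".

0,1,1,1 ; -165

  a_4 = 0·2 + 1·-5 + 1·-3 + 1·3 = -5
  a_5 = 0·-5 + 1·2 + 1·-5 + 1·-3 = -6
  a_6 = 0·-6 + 1·-5 + 1·2 + 1·-5 = -8
  a_7 = 0·-8 + 1·-6 + 1·-5 + 1·2 = -9
  a_8 = 0·-9 + 1·-8 + 1·-6 + 1·-5 = -19
  a_9 = 0·-19 + 1·-9 + 1·-8 + 1·-6 = -23
  a_10 = 0·-23 + 1·-19 + 1·-9 + 1·-8 = -36
  a_11 = 0·-36 + 1·-23 + 1·-19 + 1·-9 = -51
  a_12 = 0·-51 + 1·-36 + 1·-23 + 1·-19 = -78
  a_13 = 0·-78 + 1·-51 + 1·-36 + 1·-23 = -110
  a_14 = 0·-110 + 1·-78 + 1·-51 + 1·-36 = -165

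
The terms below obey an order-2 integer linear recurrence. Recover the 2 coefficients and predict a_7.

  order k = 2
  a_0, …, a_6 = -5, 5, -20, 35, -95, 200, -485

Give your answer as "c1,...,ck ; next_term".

  a_2 = -1·5 + 3·-5 = -20
  a_3 = -1·-20 + 3·5 = 35
  a_4 = -1·35 + 3·-20 = -95
  a_5 = -1·-95 + 3·35 = 200
  a_6 = -1·200 + 3·-95 = -485
  a_7 = -1·-485 + 3·200 = 1085

-1,3 ; 1085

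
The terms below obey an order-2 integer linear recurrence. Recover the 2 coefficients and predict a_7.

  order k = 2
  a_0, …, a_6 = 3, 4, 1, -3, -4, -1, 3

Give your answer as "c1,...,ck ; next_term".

  a_2 = 1·4 + -1·3 = 1
  a_3 = 1·1 + -1·4 = -3
  a_4 = 1·-3 + -1·1 = -4
  a_5 = 1·-4 + -1·-3 = -1
  a_6 = 1·-1 + -1·-4 = 3
  a_7 = 1·3 + -1·-1 = 4

1,-1 ; 4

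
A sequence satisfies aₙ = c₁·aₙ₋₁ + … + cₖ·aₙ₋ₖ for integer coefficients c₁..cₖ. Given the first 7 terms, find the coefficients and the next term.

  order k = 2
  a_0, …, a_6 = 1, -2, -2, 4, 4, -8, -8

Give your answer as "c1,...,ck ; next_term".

0,-2 ; 16

  a_2 = 0·-2 + -2·1 = -2
  a_3 = 0·-2 + -2·-2 = 4
  a_4 = 0·4 + -2·-2 = 4
  a_5 = 0·4 + -2·4 = -8
  a_6 = 0·-8 + -2·4 = -8
  a_7 = 0·-8 + -2·-8 = 16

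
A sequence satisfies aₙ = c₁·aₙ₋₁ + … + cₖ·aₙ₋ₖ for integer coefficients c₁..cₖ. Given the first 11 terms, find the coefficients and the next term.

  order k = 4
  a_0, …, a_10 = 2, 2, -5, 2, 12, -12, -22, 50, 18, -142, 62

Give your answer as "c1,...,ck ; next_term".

  a_4 = -1·2 + -2·-5 + 0·2 + 2·2 = 12
  a_5 = -1·12 + -2·2 + 0·-5 + 2·2 = -12
  a_6 = -1·-12 + -2·12 + 0·2 + 2·-5 = -22
  a_7 = -1·-22 + -2·-12 + 0·12 + 2·2 = 50
  a_8 = -1·50 + -2·-22 + 0·-12 + 2·12 = 18
  a_9 = -1·18 + -2·50 + 0·-22 + 2·-12 = -142
  a_10 = -1·-142 + -2·18 + 0·50 + 2·-22 = 62
  a_11 = -1·62 + -2·-142 + 0·18 + 2·50 = 322

-1,-2,0,2 ; 322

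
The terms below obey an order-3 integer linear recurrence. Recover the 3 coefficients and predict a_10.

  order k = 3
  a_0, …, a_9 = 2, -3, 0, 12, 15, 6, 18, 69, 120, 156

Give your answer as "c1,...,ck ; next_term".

  a_3 = 2·0 + -2·-3 + 3·2 = 12
  a_4 = 2·12 + -2·0 + 3·-3 = 15
  a_5 = 2·15 + -2·12 + 3·0 = 6
  a_6 = 2·6 + -2·15 + 3·12 = 18
  a_7 = 2·18 + -2·6 + 3·15 = 69
  a_8 = 2·69 + -2·18 + 3·6 = 120
  a_9 = 2·120 + -2·69 + 3·18 = 156
  a_10 = 2·156 + -2·120 + 3·69 = 279

2,-2,3 ; 279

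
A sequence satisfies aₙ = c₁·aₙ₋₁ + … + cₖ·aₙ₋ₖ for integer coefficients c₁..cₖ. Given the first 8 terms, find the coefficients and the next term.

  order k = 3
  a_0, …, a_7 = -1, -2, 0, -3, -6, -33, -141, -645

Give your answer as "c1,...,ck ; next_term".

  a_3 = 4·0 + 3·-2 + -3·-1 = -3
  a_4 = 4·-3 + 3·0 + -3·-2 = -6
  a_5 = 4·-6 + 3·-3 + -3·0 = -33
  a_6 = 4·-33 + 3·-6 + -3·-3 = -141
  a_7 = 4·-141 + 3·-33 + -3·-6 = -645
  a_8 = 4·-645 + 3·-141 + -3·-33 = -2904

4,3,-3 ; -2904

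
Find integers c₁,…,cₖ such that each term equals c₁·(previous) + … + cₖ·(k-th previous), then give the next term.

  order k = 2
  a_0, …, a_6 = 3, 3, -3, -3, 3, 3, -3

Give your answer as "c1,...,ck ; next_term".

0,-1 ; -3

  a_2 = 0·3 + -1·3 = -3
  a_3 = 0·-3 + -1·3 = -3
  a_4 = 0·-3 + -1·-3 = 3
  a_5 = 0·3 + -1·-3 = 3
  a_6 = 0·3 + -1·3 = -3
  a_7 = 0·-3 + -1·3 = -3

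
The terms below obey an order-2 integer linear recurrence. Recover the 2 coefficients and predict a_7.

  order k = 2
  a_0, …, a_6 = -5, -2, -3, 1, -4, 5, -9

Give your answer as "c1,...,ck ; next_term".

-1,1 ; 14

  a_2 = -1·-2 + 1·-5 = -3
  a_3 = -1·-3 + 1·-2 = 1
  a_4 = -1·1 + 1·-3 = -4
  a_5 = -1·-4 + 1·1 = 5
  a_6 = -1·5 + 1·-4 = -9
  a_7 = -1·-9 + 1·5 = 14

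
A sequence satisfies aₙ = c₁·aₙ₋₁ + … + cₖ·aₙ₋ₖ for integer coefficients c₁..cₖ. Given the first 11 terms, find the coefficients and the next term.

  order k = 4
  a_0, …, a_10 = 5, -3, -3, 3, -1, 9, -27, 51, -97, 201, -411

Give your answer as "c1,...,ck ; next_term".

-3,-3,-3,-2 ; 819

  a_4 = -3·3 + -3·-3 + -3·-3 + -2·5 = -1
  a_5 = -3·-1 + -3·3 + -3·-3 + -2·-3 = 9
  a_6 = -3·9 + -3·-1 + -3·3 + -2·-3 = -27
  a_7 = -3·-27 + -3·9 + -3·-1 + -2·3 = 51
  a_8 = -3·51 + -3·-27 + -3·9 + -2·-1 = -97
  a_9 = -3·-97 + -3·51 + -3·-27 + -2·9 = 201
  a_10 = -3·201 + -3·-97 + -3·51 + -2·-27 = -411
  a_11 = -3·-411 + -3·201 + -3·-97 + -2·51 = 819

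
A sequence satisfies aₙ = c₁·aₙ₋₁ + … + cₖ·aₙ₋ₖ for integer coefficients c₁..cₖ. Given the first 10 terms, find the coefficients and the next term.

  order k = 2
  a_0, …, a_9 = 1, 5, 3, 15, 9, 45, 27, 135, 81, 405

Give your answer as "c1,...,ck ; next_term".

0,3 ; 243

  a_2 = 0·5 + 3·1 = 3
  a_3 = 0·3 + 3·5 = 15
  a_4 = 0·15 + 3·3 = 9
  a_5 = 0·9 + 3·15 = 45
  a_6 = 0·45 + 3·9 = 27
  a_7 = 0·27 + 3·45 = 135
  a_8 = 0·135 + 3·27 = 81
  a_9 = 0·81 + 3·135 = 405
  a_10 = 0·405 + 3·81 = 243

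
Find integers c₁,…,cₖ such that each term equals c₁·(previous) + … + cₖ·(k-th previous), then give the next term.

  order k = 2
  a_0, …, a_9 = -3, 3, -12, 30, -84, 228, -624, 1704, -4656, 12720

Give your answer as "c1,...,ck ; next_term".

-2,2 ; -34752

  a_2 = -2·3 + 2·-3 = -12
  a_3 = -2·-12 + 2·3 = 30
  a_4 = -2·30 + 2·-12 = -84
  a_5 = -2·-84 + 2·30 = 228
  a_6 = -2·228 + 2·-84 = -624
  a_7 = -2·-624 + 2·228 = 1704
  a_8 = -2·1704 + 2·-624 = -4656
  a_9 = -2·-4656 + 2·1704 = 12720
  a_10 = -2·12720 + 2·-4656 = -34752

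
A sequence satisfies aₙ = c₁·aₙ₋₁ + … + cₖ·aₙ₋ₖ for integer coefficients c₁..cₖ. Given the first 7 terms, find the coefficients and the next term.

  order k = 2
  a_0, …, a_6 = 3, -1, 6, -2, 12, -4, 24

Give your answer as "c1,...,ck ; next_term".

0,2 ; -8

  a_2 = 0·-1 + 2·3 = 6
  a_3 = 0·6 + 2·-1 = -2
  a_4 = 0·-2 + 2·6 = 12
  a_5 = 0·12 + 2·-2 = -4
  a_6 = 0·-4 + 2·12 = 24
  a_7 = 0·24 + 2·-4 = -8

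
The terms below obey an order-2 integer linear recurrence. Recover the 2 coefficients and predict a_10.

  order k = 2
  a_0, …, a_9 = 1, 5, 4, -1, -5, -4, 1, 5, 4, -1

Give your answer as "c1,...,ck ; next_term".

  a_2 = 1·5 + -1·1 = 4
  a_3 = 1·4 + -1·5 = -1
  a_4 = 1·-1 + -1·4 = -5
  a_5 = 1·-5 + -1·-1 = -4
  a_6 = 1·-4 + -1·-5 = 1
  a_7 = 1·1 + -1·-4 = 5
  a_8 = 1·5 + -1·1 = 4
  a_9 = 1·4 + -1·5 = -1
  a_10 = 1·-1 + -1·4 = -5

1,-1 ; -5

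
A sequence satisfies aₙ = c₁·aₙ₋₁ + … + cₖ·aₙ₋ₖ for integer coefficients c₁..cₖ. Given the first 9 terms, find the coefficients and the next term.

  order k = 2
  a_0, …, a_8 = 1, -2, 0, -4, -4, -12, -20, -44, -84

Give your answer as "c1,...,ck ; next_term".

  a_2 = 1·-2 + 2·1 = 0
  a_3 = 1·0 + 2·-2 = -4
  a_4 = 1·-4 + 2·0 = -4
  a_5 = 1·-4 + 2·-4 = -12
  a_6 = 1·-12 + 2·-4 = -20
  a_7 = 1·-20 + 2·-12 = -44
  a_8 = 1·-44 + 2·-20 = -84
  a_9 = 1·-84 + 2·-44 = -172

1,2 ; -172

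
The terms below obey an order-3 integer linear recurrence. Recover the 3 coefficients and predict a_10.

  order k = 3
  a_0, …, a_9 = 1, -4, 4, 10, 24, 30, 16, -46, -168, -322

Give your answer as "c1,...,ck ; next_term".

  a_3 = 2·4 + -1·-4 + -2·1 = 10
  a_4 = 2·10 + -1·4 + -2·-4 = 24
  a_5 = 2·24 + -1·10 + -2·4 = 30
  a_6 = 2·30 + -1·24 + -2·10 = 16
  a_7 = 2·16 + -1·30 + -2·24 = -46
  a_8 = 2·-46 + -1·16 + -2·30 = -168
  a_9 = 2·-168 + -1·-46 + -2·16 = -322
  a_10 = 2·-322 + -1·-168 + -2·-46 = -384

2,-1,-2 ; -384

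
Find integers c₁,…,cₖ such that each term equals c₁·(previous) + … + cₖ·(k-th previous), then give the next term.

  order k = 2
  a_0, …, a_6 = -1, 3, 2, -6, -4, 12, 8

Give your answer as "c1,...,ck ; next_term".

0,-2 ; -24

  a_2 = 0·3 + -2·-1 = 2
  a_3 = 0·2 + -2·3 = -6
  a_4 = 0·-6 + -2·2 = -4
  a_5 = 0·-4 + -2·-6 = 12
  a_6 = 0·12 + -2·-4 = 8
  a_7 = 0·8 + -2·12 = -24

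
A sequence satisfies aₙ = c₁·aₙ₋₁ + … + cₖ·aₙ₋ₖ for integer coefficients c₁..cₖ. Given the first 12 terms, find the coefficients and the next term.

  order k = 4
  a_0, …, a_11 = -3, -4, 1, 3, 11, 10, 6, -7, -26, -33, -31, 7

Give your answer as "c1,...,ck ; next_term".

  a_4 = 0·3 + 1·1 + -1·-4 + -2·-3 = 11
  a_5 = 0·11 + 1·3 + -1·1 + -2·-4 = 10
  a_6 = 0·10 + 1·11 + -1·3 + -2·1 = 6
  a_7 = 0·6 + 1·10 + -1·11 + -2·3 = -7
  a_8 = 0·-7 + 1·6 + -1·10 + -2·11 = -26
  a_9 = 0·-26 + 1·-7 + -1·6 + -2·10 = -33
  a_10 = 0·-33 + 1·-26 + -1·-7 + -2·6 = -31
  a_11 = 0·-31 + 1·-33 + -1·-26 + -2·-7 = 7
  a_12 = 0·7 + 1·-31 + -1·-33 + -2·-26 = 54

0,1,-1,-2 ; 54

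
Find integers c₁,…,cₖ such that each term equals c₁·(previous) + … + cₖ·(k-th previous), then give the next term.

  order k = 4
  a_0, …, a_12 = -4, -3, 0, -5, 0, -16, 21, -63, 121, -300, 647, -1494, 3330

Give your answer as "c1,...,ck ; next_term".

  a_4 = -1·-5 + 2·0 + -1·-3 + 2·-4 = 0
  a_5 = -1·0 + 2·-5 + -1·0 + 2·-3 = -16
  a_6 = -1·-16 + 2·0 + -1·-5 + 2·0 = 21
  a_7 = -1·21 + 2·-16 + -1·0 + 2·-5 = -63
  a_8 = -1·-63 + 2·21 + -1·-16 + 2·0 = 121
  a_9 = -1·121 + 2·-63 + -1·21 + 2·-16 = -300
  a_10 = -1·-300 + 2·121 + -1·-63 + 2·21 = 647
  a_11 = -1·647 + 2·-300 + -1·121 + 2·-63 = -1494
  a_12 = -1·-1494 + 2·647 + -1·-300 + 2·121 = 3330
  a_13 = -1·3330 + 2·-1494 + -1·647 + 2·-300 = -7565

-1,2,-1,2 ; -7565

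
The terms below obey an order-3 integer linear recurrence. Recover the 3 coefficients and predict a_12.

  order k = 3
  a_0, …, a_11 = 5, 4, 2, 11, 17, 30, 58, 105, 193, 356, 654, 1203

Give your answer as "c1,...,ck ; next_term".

1,1,1 ; 2213

  a_3 = 1·2 + 1·4 + 1·5 = 11
  a_4 = 1·11 + 1·2 + 1·4 = 17
  a_5 = 1·17 + 1·11 + 1·2 = 30
  a_6 = 1·30 + 1·17 + 1·11 = 58
  a_7 = 1·58 + 1·30 + 1·17 = 105
  a_8 = 1·105 + 1·58 + 1·30 = 193
  a_9 = 1·193 + 1·105 + 1·58 = 356
  a_10 = 1·356 + 1·193 + 1·105 = 654
  a_11 = 1·654 + 1·356 + 1·193 = 1203
  a_12 = 1·1203 + 1·654 + 1·356 = 2213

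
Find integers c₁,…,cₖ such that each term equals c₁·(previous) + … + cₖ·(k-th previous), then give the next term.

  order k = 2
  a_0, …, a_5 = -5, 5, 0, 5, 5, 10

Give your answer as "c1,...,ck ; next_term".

  a_2 = 1·5 + 1·-5 = 0
  a_3 = 1·0 + 1·5 = 5
  a_4 = 1·5 + 1·0 = 5
  a_5 = 1·5 + 1·5 = 10
  a_6 = 1·10 + 1·5 = 15

1,1 ; 15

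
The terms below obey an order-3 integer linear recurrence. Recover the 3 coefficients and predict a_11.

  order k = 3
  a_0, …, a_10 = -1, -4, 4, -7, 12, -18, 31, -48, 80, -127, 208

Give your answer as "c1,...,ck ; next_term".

  a_3 = 0·4 + 2·-4 + -1·-1 = -7
  a_4 = 0·-7 + 2·4 + -1·-4 = 12
  a_5 = 0·12 + 2·-7 + -1·4 = -18
  a_6 = 0·-18 + 2·12 + -1·-7 = 31
  a_7 = 0·31 + 2·-18 + -1·12 = -48
  a_8 = 0·-48 + 2·31 + -1·-18 = 80
  a_9 = 0·80 + 2·-48 + -1·31 = -127
  a_10 = 0·-127 + 2·80 + -1·-48 = 208
  a_11 = 0·208 + 2·-127 + -1·80 = -334

0,2,-1 ; -334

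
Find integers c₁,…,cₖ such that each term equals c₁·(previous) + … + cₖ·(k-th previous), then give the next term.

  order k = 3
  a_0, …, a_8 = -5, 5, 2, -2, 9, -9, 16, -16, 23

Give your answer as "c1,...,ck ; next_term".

-1,1,1 ; -23

  a_3 = -1·2 + 1·5 + 1·-5 = -2
  a_4 = -1·-2 + 1·2 + 1·5 = 9
  a_5 = -1·9 + 1·-2 + 1·2 = -9
  a_6 = -1·-9 + 1·9 + 1·-2 = 16
  a_7 = -1·16 + 1·-9 + 1·9 = -16
  a_8 = -1·-16 + 1·16 + 1·-9 = 23
  a_9 = -1·23 + 1·-16 + 1·16 = -23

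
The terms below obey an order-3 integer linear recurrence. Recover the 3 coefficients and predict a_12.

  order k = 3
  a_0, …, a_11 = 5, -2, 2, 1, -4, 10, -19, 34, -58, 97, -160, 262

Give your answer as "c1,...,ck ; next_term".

-2,0,1 ; -427

  a_3 = -2·2 + 0·-2 + 1·5 = 1
  a_4 = -2·1 + 0·2 + 1·-2 = -4
  a_5 = -2·-4 + 0·1 + 1·2 = 10
  a_6 = -2·10 + 0·-4 + 1·1 = -19
  a_7 = -2·-19 + 0·10 + 1·-4 = 34
  a_8 = -2·34 + 0·-19 + 1·10 = -58
  a_9 = -2·-58 + 0·34 + 1·-19 = 97
  a_10 = -2·97 + 0·-58 + 1·34 = -160
  a_11 = -2·-160 + 0·97 + 1·-58 = 262
  a_12 = -2·262 + 0·-160 + 1·97 = -427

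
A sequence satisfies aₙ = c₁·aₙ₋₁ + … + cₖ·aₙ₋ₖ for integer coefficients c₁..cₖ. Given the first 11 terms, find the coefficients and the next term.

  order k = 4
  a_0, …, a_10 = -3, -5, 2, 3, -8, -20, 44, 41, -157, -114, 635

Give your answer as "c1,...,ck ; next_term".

-1,-3,-2,3 ; 144

  a_4 = -1·3 + -3·2 + -2·-5 + 3·-3 = -8
  a_5 = -1·-8 + -3·3 + -2·2 + 3·-5 = -20
  a_6 = -1·-20 + -3·-8 + -2·3 + 3·2 = 44
  a_7 = -1·44 + -3·-20 + -2·-8 + 3·3 = 41
  a_8 = -1·41 + -3·44 + -2·-20 + 3·-8 = -157
  a_9 = -1·-157 + -3·41 + -2·44 + 3·-20 = -114
  a_10 = -1·-114 + -3·-157 + -2·41 + 3·44 = 635
  a_11 = -1·635 + -3·-114 + -2·-157 + 3·41 = 144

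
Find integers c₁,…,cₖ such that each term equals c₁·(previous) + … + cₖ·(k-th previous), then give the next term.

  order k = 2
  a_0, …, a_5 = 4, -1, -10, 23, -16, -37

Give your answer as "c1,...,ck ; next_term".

  a_2 = -2·-1 + -3·4 = -10
  a_3 = -2·-10 + -3·-1 = 23
  a_4 = -2·23 + -3·-10 = -16
  a_5 = -2·-16 + -3·23 = -37
  a_6 = -2·-37 + -3·-16 = 122

-2,-3 ; 122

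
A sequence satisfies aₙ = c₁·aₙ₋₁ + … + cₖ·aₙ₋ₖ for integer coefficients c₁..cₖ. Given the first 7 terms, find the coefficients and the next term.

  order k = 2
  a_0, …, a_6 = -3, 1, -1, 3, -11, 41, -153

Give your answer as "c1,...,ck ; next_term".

  a_2 = -4·1 + -1·-3 = -1
  a_3 = -4·-1 + -1·1 = 3
  a_4 = -4·3 + -1·-1 = -11
  a_5 = -4·-11 + -1·3 = 41
  a_6 = -4·41 + -1·-11 = -153
  a_7 = -4·-153 + -1·41 = 571

-4,-1 ; 571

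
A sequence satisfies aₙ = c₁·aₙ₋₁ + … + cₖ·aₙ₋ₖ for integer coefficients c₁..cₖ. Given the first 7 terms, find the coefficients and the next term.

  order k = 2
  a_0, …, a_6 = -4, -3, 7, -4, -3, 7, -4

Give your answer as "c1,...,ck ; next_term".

-1,-1 ; -3

  a_2 = -1·-3 + -1·-4 = 7
  a_3 = -1·7 + -1·-3 = -4
  a_4 = -1·-4 + -1·7 = -3
  a_5 = -1·-3 + -1·-4 = 7
  a_6 = -1·7 + -1·-3 = -4
  a_7 = -1·-4 + -1·7 = -3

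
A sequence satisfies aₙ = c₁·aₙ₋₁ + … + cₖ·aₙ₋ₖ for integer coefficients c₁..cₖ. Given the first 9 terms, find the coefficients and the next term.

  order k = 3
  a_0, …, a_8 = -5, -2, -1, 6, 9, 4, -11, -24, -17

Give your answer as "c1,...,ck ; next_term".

  a_3 = 1·-1 + -1·-2 + -1·-5 = 6
  a_4 = 1·6 + -1·-1 + -1·-2 = 9
  a_5 = 1·9 + -1·6 + -1·-1 = 4
  a_6 = 1·4 + -1·9 + -1·6 = -11
  a_7 = 1·-11 + -1·4 + -1·9 = -24
  a_8 = 1·-24 + -1·-11 + -1·4 = -17
  a_9 = 1·-17 + -1·-24 + -1·-11 = 18

1,-1,-1 ; 18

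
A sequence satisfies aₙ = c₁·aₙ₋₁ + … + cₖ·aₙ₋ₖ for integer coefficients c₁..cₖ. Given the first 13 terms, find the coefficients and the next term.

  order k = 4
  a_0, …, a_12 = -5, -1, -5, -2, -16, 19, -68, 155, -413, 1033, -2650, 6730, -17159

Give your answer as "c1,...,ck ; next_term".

  a_4 = -1·-2 + 3·-5 + -2·-1 + 1·-5 = -16
  a_5 = -1·-16 + 3·-2 + -2·-5 + 1·-1 = 19
  a_6 = -1·19 + 3·-16 + -2·-2 + 1·-5 = -68
  a_7 = -1·-68 + 3·19 + -2·-16 + 1·-2 = 155
  a_8 = -1·155 + 3·-68 + -2·19 + 1·-16 = -413
  a_9 = -1·-413 + 3·155 + -2·-68 + 1·19 = 1033
  a_10 = -1·1033 + 3·-413 + -2·155 + 1·-68 = -2650
  a_11 = -1·-2650 + 3·1033 + -2·-413 + 1·155 = 6730
  a_12 = -1·6730 + 3·-2650 + -2·1033 + 1·-413 = -17159
  a_13 = -1·-17159 + 3·6730 + -2·-2650 + 1·1033 = 43682

-1,3,-2,1 ; 43682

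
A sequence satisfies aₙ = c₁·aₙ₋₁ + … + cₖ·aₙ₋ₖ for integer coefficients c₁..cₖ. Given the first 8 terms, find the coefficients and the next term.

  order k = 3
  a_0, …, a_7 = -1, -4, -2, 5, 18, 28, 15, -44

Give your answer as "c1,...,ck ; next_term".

2,-2,-1 ; -146

  a_3 = 2·-2 + -2·-4 + -1·-1 = 5
  a_4 = 2·5 + -2·-2 + -1·-4 = 18
  a_5 = 2·18 + -2·5 + -1·-2 = 28
  a_6 = 2·28 + -2·18 + -1·5 = 15
  a_7 = 2·15 + -2·28 + -1·18 = -44
  a_8 = 2·-44 + -2·15 + -1·28 = -146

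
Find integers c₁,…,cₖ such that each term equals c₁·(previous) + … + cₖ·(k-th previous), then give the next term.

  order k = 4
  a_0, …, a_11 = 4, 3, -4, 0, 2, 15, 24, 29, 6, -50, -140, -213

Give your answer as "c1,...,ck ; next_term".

2,-1,-2,1 ; -180

  a_4 = 2·0 + -1·-4 + -2·3 + 1·4 = 2
  a_5 = 2·2 + -1·0 + -2·-4 + 1·3 = 15
  a_6 = 2·15 + -1·2 + -2·0 + 1·-4 = 24
  a_7 = 2·24 + -1·15 + -2·2 + 1·0 = 29
  a_8 = 2·29 + -1·24 + -2·15 + 1·2 = 6
  a_9 = 2·6 + -1·29 + -2·24 + 1·15 = -50
  a_10 = 2·-50 + -1·6 + -2·29 + 1·24 = -140
  a_11 = 2·-140 + -1·-50 + -2·6 + 1·29 = -213
  a_12 = 2·-213 + -1·-140 + -2·-50 + 1·6 = -180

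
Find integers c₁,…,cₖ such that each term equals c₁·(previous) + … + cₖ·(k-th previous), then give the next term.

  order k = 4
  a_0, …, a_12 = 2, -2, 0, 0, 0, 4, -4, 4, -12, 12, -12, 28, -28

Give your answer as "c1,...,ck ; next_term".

  a_4 = -1·0 + 0·0 + -2·-2 + -2·2 = 0
  a_5 = -1·0 + 0·0 + -2·0 + -2·-2 = 4
  a_6 = -1·4 + 0·0 + -2·0 + -2·0 = -4
  a_7 = -1·-4 + 0·4 + -2·0 + -2·0 = 4
  a_8 = -1·4 + 0·-4 + -2·4 + -2·0 = -12
  a_9 = -1·-12 + 0·4 + -2·-4 + -2·4 = 12
  a_10 = -1·12 + 0·-12 + -2·4 + -2·-4 = -12
  a_11 = -1·-12 + 0·12 + -2·-12 + -2·4 = 28
  a_12 = -1·28 + 0·-12 + -2·12 + -2·-12 = -28
  a_13 = -1·-28 + 0·28 + -2·-12 + -2·12 = 28

-1,0,-2,-2 ; 28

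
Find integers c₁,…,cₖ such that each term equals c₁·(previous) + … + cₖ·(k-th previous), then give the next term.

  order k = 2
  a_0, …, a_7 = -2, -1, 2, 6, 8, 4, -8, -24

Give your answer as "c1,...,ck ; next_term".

  a_2 = 2·-1 + -2·-2 = 2
  a_3 = 2·2 + -2·-1 = 6
  a_4 = 2·6 + -2·2 = 8
  a_5 = 2·8 + -2·6 = 4
  a_6 = 2·4 + -2·8 = -8
  a_7 = 2·-8 + -2·4 = -24
  a_8 = 2·-24 + -2·-8 = -32

2,-2 ; -32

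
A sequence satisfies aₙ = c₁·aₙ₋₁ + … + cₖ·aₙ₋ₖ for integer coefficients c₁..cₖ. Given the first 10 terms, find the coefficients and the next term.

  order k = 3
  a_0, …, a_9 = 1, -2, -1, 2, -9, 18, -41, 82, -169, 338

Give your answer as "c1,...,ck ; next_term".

-2,1,2 ; -681

  a_3 = -2·-1 + 1·-2 + 2·1 = 2
  a_4 = -2·2 + 1·-1 + 2·-2 = -9
  a_5 = -2·-9 + 1·2 + 2·-1 = 18
  a_6 = -2·18 + 1·-9 + 2·2 = -41
  a_7 = -2·-41 + 1·18 + 2·-9 = 82
  a_8 = -2·82 + 1·-41 + 2·18 = -169
  a_9 = -2·-169 + 1·82 + 2·-41 = 338
  a_10 = -2·338 + 1·-169 + 2·82 = -681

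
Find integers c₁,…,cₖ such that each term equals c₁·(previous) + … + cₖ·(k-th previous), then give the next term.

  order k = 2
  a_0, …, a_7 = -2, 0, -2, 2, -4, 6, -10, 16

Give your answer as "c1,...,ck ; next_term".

-1,1 ; -26

  a_2 = -1·0 + 1·-2 = -2
  a_3 = -1·-2 + 1·0 = 2
  a_4 = -1·2 + 1·-2 = -4
  a_5 = -1·-4 + 1·2 = 6
  a_6 = -1·6 + 1·-4 = -10
  a_7 = -1·-10 + 1·6 = 16
  a_8 = -1·16 + 1·-10 = -26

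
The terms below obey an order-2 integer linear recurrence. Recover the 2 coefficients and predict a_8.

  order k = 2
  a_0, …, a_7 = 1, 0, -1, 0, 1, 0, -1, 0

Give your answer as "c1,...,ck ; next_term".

0,-1 ; 1

  a_2 = 0·0 + -1·1 = -1
  a_3 = 0·-1 + -1·0 = 0
  a_4 = 0·0 + -1·-1 = 1
  a_5 = 0·1 + -1·0 = 0
  a_6 = 0·0 + -1·1 = -1
  a_7 = 0·-1 + -1·0 = 0
  a_8 = 0·0 + -1·-1 = 1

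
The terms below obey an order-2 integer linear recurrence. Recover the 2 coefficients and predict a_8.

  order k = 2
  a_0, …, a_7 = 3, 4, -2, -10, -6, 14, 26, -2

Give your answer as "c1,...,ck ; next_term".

1,-2 ; -54

  a_2 = 1·4 + -2·3 = -2
  a_3 = 1·-2 + -2·4 = -10
  a_4 = 1·-10 + -2·-2 = -6
  a_5 = 1·-6 + -2·-10 = 14
  a_6 = 1·14 + -2·-6 = 26
  a_7 = 1·26 + -2·14 = -2
  a_8 = 1·-2 + -2·26 = -54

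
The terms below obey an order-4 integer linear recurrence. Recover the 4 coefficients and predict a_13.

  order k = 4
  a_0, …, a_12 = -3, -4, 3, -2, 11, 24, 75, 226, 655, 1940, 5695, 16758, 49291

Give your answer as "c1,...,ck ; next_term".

2,3,0,-2 ; 144976

  a_4 = 2·-2 + 3·3 + 0·-4 + -2·-3 = 11
  a_5 = 2·11 + 3·-2 + 0·3 + -2·-4 = 24
  a_6 = 2·24 + 3·11 + 0·-2 + -2·3 = 75
  a_7 = 2·75 + 3·24 + 0·11 + -2·-2 = 226
  a_8 = 2·226 + 3·75 + 0·24 + -2·11 = 655
  a_9 = 2·655 + 3·226 + 0·75 + -2·24 = 1940
  a_10 = 2·1940 + 3·655 + 0·226 + -2·75 = 5695
  a_11 = 2·5695 + 3·1940 + 0·655 + -2·226 = 16758
  a_12 = 2·16758 + 3·5695 + 0·1940 + -2·655 = 49291
  a_13 = 2·49291 + 3·16758 + 0·5695 + -2·1940 = 144976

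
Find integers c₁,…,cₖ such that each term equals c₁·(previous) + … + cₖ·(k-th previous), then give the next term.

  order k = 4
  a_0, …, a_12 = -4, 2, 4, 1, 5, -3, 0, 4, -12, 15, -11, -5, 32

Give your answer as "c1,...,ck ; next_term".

  a_4 = -1·1 + 0·4 + 1·2 + -1·-4 = 5
  a_5 = -1·5 + 0·1 + 1·4 + -1·2 = -3
  a_6 = -1·-3 + 0·5 + 1·1 + -1·4 = 0
  a_7 = -1·0 + 0·-3 + 1·5 + -1·1 = 4
  a_8 = -1·4 + 0·0 + 1·-3 + -1·5 = -12
  a_9 = -1·-12 + 0·4 + 1·0 + -1·-3 = 15
  a_10 = -1·15 + 0·-12 + 1·4 + -1·0 = -11
  a_11 = -1·-11 + 0·15 + 1·-12 + -1·4 = -5
  a_12 = -1·-5 + 0·-11 + 1·15 + -1·-12 = 32
  a_13 = -1·32 + 0·-5 + 1·-11 + -1·15 = -58

-1,0,1,-1 ; -58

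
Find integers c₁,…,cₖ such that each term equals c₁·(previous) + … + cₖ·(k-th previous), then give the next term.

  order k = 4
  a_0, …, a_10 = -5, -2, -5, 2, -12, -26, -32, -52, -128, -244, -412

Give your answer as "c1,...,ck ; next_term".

1,0,2,2 ; -772

  a_4 = 1·2 + 0·-5 + 2·-2 + 2·-5 = -12
  a_5 = 1·-12 + 0·2 + 2·-5 + 2·-2 = -26
  a_6 = 1·-26 + 0·-12 + 2·2 + 2·-5 = -32
  a_7 = 1·-32 + 0·-26 + 2·-12 + 2·2 = -52
  a_8 = 1·-52 + 0·-32 + 2·-26 + 2·-12 = -128
  a_9 = 1·-128 + 0·-52 + 2·-32 + 2·-26 = -244
  a_10 = 1·-244 + 0·-128 + 2·-52 + 2·-32 = -412
  a_11 = 1·-412 + 0·-244 + 2·-128 + 2·-52 = -772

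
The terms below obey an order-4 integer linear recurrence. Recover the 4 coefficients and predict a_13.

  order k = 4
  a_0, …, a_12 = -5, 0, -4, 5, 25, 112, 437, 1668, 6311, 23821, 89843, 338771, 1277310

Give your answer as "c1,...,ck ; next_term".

  a_4 = 4·5 + 0·-4 + -3·0 + -1·-5 = 25
  a_5 = 4·25 + 0·5 + -3·-4 + -1·0 = 112
  a_6 = 4·112 + 0·25 + -3·5 + -1·-4 = 437
  a_7 = 4·437 + 0·112 + -3·25 + -1·5 = 1668
  a_8 = 4·1668 + 0·437 + -3·112 + -1·25 = 6311
  a_9 = 4·6311 + 0·1668 + -3·437 + -1·112 = 23821
  a_10 = 4·23821 + 0·6311 + -3·1668 + -1·437 = 89843
  a_11 = 4·89843 + 0·23821 + -3·6311 + -1·1668 = 338771
  a_12 = 4·338771 + 0·89843 + -3·23821 + -1·6311 = 1277310
  a_13 = 4·1277310 + 0·338771 + -3·89843 + -1·23821 = 4815890

4,0,-3,-1 ; 4815890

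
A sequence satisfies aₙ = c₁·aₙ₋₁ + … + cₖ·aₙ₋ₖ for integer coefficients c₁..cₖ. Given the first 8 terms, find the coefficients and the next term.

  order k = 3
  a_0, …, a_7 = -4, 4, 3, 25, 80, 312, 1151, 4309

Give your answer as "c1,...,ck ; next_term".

  a_3 = 3·3 + 3·4 + -1·-4 = 25
  a_4 = 3·25 + 3·3 + -1·4 = 80
  a_5 = 3·80 + 3·25 + -1·3 = 312
  a_6 = 3·312 + 3·80 + -1·25 = 1151
  a_7 = 3·1151 + 3·312 + -1·80 = 4309
  a_8 = 3·4309 + 3·1151 + -1·312 = 16068

3,3,-1 ; 16068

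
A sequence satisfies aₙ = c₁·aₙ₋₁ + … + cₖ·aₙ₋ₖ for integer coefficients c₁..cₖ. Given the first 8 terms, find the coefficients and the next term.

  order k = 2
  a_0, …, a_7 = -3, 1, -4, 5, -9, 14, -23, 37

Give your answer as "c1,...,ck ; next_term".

  a_2 = -1·1 + 1·-3 = -4
  a_3 = -1·-4 + 1·1 = 5
  a_4 = -1·5 + 1·-4 = -9
  a_5 = -1·-9 + 1·5 = 14
  a_6 = -1·14 + 1·-9 = -23
  a_7 = -1·-23 + 1·14 = 37
  a_8 = -1·37 + 1·-23 = -60

-1,1 ; -60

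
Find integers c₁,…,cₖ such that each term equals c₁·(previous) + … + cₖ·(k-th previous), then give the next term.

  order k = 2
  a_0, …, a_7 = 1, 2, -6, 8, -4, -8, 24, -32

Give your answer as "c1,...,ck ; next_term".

-2,-2 ; 16

  a_2 = -2·2 + -2·1 = -6
  a_3 = -2·-6 + -2·2 = 8
  a_4 = -2·8 + -2·-6 = -4
  a_5 = -2·-4 + -2·8 = -8
  a_6 = -2·-8 + -2·-4 = 24
  a_7 = -2·24 + -2·-8 = -32
  a_8 = -2·-32 + -2·24 = 16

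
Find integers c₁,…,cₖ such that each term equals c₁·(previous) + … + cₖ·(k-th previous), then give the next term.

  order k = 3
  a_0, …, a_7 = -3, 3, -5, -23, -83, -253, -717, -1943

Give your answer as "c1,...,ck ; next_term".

4,-3,-2 ; -5115

  a_3 = 4·-5 + -3·3 + -2·-3 = -23
  a_4 = 4·-23 + -3·-5 + -2·3 = -83
  a_5 = 4·-83 + -3·-23 + -2·-5 = -253
  a_6 = 4·-253 + -3·-83 + -2·-23 = -717
  a_7 = 4·-717 + -3·-253 + -2·-83 = -1943
  a_8 = 4·-1943 + -3·-717 + -2·-253 = -5115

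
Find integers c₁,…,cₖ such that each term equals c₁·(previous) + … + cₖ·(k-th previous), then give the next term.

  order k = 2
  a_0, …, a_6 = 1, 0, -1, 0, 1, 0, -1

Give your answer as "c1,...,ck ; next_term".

  a_2 = 0·0 + -1·1 = -1
  a_3 = 0·-1 + -1·0 = 0
  a_4 = 0·0 + -1·-1 = 1
  a_5 = 0·1 + -1·0 = 0
  a_6 = 0·0 + -1·1 = -1
  a_7 = 0·-1 + -1·0 = 0

0,-1 ; 0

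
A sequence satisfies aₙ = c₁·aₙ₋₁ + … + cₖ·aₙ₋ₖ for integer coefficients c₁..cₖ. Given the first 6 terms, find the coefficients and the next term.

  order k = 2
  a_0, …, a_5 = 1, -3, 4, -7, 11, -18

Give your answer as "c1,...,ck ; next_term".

-1,1 ; 29

  a_2 = -1·-3 + 1·1 = 4
  a_3 = -1·4 + 1·-3 = -7
  a_4 = -1·-7 + 1·4 = 11
  a_5 = -1·11 + 1·-7 = -18
  a_6 = -1·-18 + 1·11 = 29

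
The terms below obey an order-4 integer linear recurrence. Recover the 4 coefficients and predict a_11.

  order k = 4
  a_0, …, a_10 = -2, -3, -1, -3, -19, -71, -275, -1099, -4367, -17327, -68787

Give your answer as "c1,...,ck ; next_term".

4,-1,4,-2 ; -273091

  a_4 = 4·-3 + -1·-1 + 4·-3 + -2·-2 = -19
  a_5 = 4·-19 + -1·-3 + 4·-1 + -2·-3 = -71
  a_6 = 4·-71 + -1·-19 + 4·-3 + -2·-1 = -275
  a_7 = 4·-275 + -1·-71 + 4·-19 + -2·-3 = -1099
  a_8 = 4·-1099 + -1·-275 + 4·-71 + -2·-19 = -4367
  a_9 = 4·-4367 + -1·-1099 + 4·-275 + -2·-71 = -17327
  a_10 = 4·-17327 + -1·-4367 + 4·-1099 + -2·-275 = -68787
  a_11 = 4·-68787 + -1·-17327 + 4·-4367 + -2·-1099 = -273091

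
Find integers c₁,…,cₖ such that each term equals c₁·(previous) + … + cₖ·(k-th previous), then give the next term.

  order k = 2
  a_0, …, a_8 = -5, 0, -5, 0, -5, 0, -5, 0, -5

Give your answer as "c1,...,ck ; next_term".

  a_2 = 0·0 + 1·-5 = -5
  a_3 = 0·-5 + 1·0 = 0
  a_4 = 0·0 + 1·-5 = -5
  a_5 = 0·-5 + 1·0 = 0
  a_6 = 0·0 + 1·-5 = -5
  a_7 = 0·-5 + 1·0 = 0
  a_8 = 0·0 + 1·-5 = -5
  a_9 = 0·-5 + 1·0 = 0

0,1 ; 0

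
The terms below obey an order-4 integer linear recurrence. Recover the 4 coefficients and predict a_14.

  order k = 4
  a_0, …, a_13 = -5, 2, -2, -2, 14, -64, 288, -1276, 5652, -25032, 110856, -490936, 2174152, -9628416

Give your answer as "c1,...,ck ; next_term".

-4,2,0,-2 ; 42640256

  a_4 = -4·-2 + 2·-2 + 0·2 + -2·-5 = 14
  a_5 = -4·14 + 2·-2 + 0·-2 + -2·2 = -64
  a_6 = -4·-64 + 2·14 + 0·-2 + -2·-2 = 288
  a_7 = -4·288 + 2·-64 + 0·14 + -2·-2 = -1276
  a_8 = -4·-1276 + 2·288 + 0·-64 + -2·14 = 5652
  a_9 = -4·5652 + 2·-1276 + 0·288 + -2·-64 = -25032
  a_10 = -4·-25032 + 2·5652 + 0·-1276 + -2·288 = 110856
  a_11 = -4·110856 + 2·-25032 + 0·5652 + -2·-1276 = -490936
  a_12 = -4·-490936 + 2·110856 + 0·-25032 + -2·5652 = 2174152
  a_13 = -4·2174152 + 2·-490936 + 0·110856 + -2·-25032 = -9628416
  a_14 = -4·-9628416 + 2·2174152 + 0·-490936 + -2·110856 = 42640256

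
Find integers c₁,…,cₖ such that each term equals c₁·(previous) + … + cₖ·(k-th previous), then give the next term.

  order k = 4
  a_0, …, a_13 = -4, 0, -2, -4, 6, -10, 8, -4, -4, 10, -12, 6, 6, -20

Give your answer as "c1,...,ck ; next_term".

-2,-1,1,1 ; 28

  a_4 = -2·-4 + -1·-2 + 1·0 + 1·-4 = 6
  a_5 = -2·6 + -1·-4 + 1·-2 + 1·0 = -10
  a_6 = -2·-10 + -1·6 + 1·-4 + 1·-2 = 8
  a_7 = -2·8 + -1·-10 + 1·6 + 1·-4 = -4
  a_8 = -2·-4 + -1·8 + 1·-10 + 1·6 = -4
  a_9 = -2·-4 + -1·-4 + 1·8 + 1·-10 = 10
  a_10 = -2·10 + -1·-4 + 1·-4 + 1·8 = -12
  a_11 = -2·-12 + -1·10 + 1·-4 + 1·-4 = 6
  a_12 = -2·6 + -1·-12 + 1·10 + 1·-4 = 6
  a_13 = -2·6 + -1·6 + 1·-12 + 1·10 = -20
  a_14 = -2·-20 + -1·6 + 1·6 + 1·-12 = 28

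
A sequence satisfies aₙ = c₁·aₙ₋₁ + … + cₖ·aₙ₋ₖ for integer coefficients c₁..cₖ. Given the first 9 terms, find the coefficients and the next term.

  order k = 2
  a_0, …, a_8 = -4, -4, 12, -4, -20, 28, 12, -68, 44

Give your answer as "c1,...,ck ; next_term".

  a_2 = -1·-4 + -2·-4 = 12
  a_3 = -1·12 + -2·-4 = -4
  a_4 = -1·-4 + -2·12 = -20
  a_5 = -1·-20 + -2·-4 = 28
  a_6 = -1·28 + -2·-20 = 12
  a_7 = -1·12 + -2·28 = -68
  a_8 = -1·-68 + -2·12 = 44
  a_9 = -1·44 + -2·-68 = 92

-1,-2 ; 92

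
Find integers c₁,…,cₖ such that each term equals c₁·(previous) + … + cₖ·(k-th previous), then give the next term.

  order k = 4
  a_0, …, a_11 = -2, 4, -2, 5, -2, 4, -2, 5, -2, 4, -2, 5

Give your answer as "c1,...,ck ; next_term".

  a_4 = 0·5 + 0·-2 + 0·4 + 1·-2 = -2
  a_5 = 0·-2 + 0·5 + 0·-2 + 1·4 = 4
  a_6 = 0·4 + 0·-2 + 0·5 + 1·-2 = -2
  a_7 = 0·-2 + 0·4 + 0·-2 + 1·5 = 5
  a_8 = 0·5 + 0·-2 + 0·4 + 1·-2 = -2
  a_9 = 0·-2 + 0·5 + 0·-2 + 1·4 = 4
  a_10 = 0·4 + 0·-2 + 0·5 + 1·-2 = -2
  a_11 = 0·-2 + 0·4 + 0·-2 + 1·5 = 5
  a_12 = 0·5 + 0·-2 + 0·4 + 1·-2 = -2

0,0,0,1 ; -2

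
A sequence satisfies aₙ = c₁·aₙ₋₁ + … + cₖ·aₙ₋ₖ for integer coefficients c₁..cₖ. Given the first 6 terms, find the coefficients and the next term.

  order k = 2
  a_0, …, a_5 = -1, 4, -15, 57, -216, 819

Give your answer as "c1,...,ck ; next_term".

-3,3 ; -3105

  a_2 = -3·4 + 3·-1 = -15
  a_3 = -3·-15 + 3·4 = 57
  a_4 = -3·57 + 3·-15 = -216
  a_5 = -3·-216 + 3·57 = 819
  a_6 = -3·819 + 3·-216 = -3105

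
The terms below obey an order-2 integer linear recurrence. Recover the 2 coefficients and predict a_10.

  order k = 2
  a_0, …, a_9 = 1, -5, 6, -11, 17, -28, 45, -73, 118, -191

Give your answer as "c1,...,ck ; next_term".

  a_2 = -1·-5 + 1·1 = 6
  a_3 = -1·6 + 1·-5 = -11
  a_4 = -1·-11 + 1·6 = 17
  a_5 = -1·17 + 1·-11 = -28
  a_6 = -1·-28 + 1·17 = 45
  a_7 = -1·45 + 1·-28 = -73
  a_8 = -1·-73 + 1·45 = 118
  a_9 = -1·118 + 1·-73 = -191
  a_10 = -1·-191 + 1·118 = 309

-1,1 ; 309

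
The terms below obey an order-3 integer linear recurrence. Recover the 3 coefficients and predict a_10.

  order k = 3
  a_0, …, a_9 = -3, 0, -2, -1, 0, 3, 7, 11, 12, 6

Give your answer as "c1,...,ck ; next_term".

2,-1,-1 ; -11

  a_3 = 2·-2 + -1·0 + -1·-3 = -1
  a_4 = 2·-1 + -1·-2 + -1·0 = 0
  a_5 = 2·0 + -1·-1 + -1·-2 = 3
  a_6 = 2·3 + -1·0 + -1·-1 = 7
  a_7 = 2·7 + -1·3 + -1·0 = 11
  a_8 = 2·11 + -1·7 + -1·3 = 12
  a_9 = 2·12 + -1·11 + -1·7 = 6
  a_10 = 2·6 + -1·12 + -1·11 = -11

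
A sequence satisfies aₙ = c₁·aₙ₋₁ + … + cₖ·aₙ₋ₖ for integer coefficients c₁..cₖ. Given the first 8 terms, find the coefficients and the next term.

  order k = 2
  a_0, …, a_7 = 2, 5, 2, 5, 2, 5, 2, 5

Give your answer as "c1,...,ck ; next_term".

  a_2 = 0·5 + 1·2 = 2
  a_3 = 0·2 + 1·5 = 5
  a_4 = 0·5 + 1·2 = 2
  a_5 = 0·2 + 1·5 = 5
  a_6 = 0·5 + 1·2 = 2
  a_7 = 0·2 + 1·5 = 5
  a_8 = 0·5 + 1·2 = 2

0,1 ; 2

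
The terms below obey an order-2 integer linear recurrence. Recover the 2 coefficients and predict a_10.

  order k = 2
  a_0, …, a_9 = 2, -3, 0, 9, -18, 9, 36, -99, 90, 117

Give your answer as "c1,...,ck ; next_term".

  a_2 = -2·-3 + -3·2 = 0
  a_3 = -2·0 + -3·-3 = 9
  a_4 = -2·9 + -3·0 = -18
  a_5 = -2·-18 + -3·9 = 9
  a_6 = -2·9 + -3·-18 = 36
  a_7 = -2·36 + -3·9 = -99
  a_8 = -2·-99 + -3·36 = 90
  a_9 = -2·90 + -3·-99 = 117
  a_10 = -2·117 + -3·90 = -504

-2,-3 ; -504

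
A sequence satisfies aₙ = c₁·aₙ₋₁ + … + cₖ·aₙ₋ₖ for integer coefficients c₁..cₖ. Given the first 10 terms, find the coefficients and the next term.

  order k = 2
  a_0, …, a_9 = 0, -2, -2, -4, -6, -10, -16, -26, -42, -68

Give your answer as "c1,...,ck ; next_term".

1,1 ; -110

  a_2 = 1·-2 + 1·0 = -2
  a_3 = 1·-2 + 1·-2 = -4
  a_4 = 1·-4 + 1·-2 = -6
  a_5 = 1·-6 + 1·-4 = -10
  a_6 = 1·-10 + 1·-6 = -16
  a_7 = 1·-16 + 1·-10 = -26
  a_8 = 1·-26 + 1·-16 = -42
  a_9 = 1·-42 + 1·-26 = -68
  a_10 = 1·-68 + 1·-42 = -110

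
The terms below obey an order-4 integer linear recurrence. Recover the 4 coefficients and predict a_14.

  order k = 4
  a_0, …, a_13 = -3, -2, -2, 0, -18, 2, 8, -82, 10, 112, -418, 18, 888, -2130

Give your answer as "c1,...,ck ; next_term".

  a_4 = -1·0 + -1·-2 + 4·-2 + 4·-3 = -18
  a_5 = -1·-18 + -1·0 + 4·-2 + 4·-2 = 2
  a_6 = -1·2 + -1·-18 + 4·0 + 4·-2 = 8
  a_7 = -1·8 + -1·2 + 4·-18 + 4·0 = -82
  a_8 = -1·-82 + -1·8 + 4·2 + 4·-18 = 10
  a_9 = -1·10 + -1·-82 + 4·8 + 4·2 = 112
  a_10 = -1·112 + -1·10 + 4·-82 + 4·8 = -418
  a_11 = -1·-418 + -1·112 + 4·10 + 4·-82 = 18
  a_12 = -1·18 + -1·-418 + 4·112 + 4·10 = 888
  a_13 = -1·888 + -1·18 + 4·-418 + 4·112 = -2130
  a_14 = -1·-2130 + -1·888 + 4·18 + 4·-418 = -358

-1,-1,4,4 ; -358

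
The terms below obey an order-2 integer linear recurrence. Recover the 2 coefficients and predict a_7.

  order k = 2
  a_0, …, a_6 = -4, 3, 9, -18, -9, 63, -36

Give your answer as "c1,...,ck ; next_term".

  a_2 = -1·3 + -3·-4 = 9
  a_3 = -1·9 + -3·3 = -18
  a_4 = -1·-18 + -3·9 = -9
  a_5 = -1·-9 + -3·-18 = 63
  a_6 = -1·63 + -3·-9 = -36
  a_7 = -1·-36 + -3·63 = -153

-1,-3 ; -153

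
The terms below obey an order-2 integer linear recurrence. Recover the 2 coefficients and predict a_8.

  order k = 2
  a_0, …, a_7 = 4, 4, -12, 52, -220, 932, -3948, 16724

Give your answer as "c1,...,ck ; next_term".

-4,1 ; -70844

  a_2 = -4·4 + 1·4 = -12
  a_3 = -4·-12 + 1·4 = 52
  a_4 = -4·52 + 1·-12 = -220
  a_5 = -4·-220 + 1·52 = 932
  a_6 = -4·932 + 1·-220 = -3948
  a_7 = -4·-3948 + 1·932 = 16724
  a_8 = -4·16724 + 1·-3948 = -70844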